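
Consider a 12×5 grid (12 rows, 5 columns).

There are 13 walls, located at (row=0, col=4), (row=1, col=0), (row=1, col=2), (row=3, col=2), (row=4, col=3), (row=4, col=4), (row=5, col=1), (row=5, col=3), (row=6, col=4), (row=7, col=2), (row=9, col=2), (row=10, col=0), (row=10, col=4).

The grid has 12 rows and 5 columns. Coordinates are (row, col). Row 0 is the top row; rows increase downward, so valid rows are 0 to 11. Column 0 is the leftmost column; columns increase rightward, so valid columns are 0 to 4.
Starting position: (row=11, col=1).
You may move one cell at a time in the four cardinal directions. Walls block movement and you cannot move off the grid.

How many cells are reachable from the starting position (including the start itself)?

BFS flood-fill from (row=11, col=1):
  Distance 0: (row=11, col=1)
  Distance 1: (row=10, col=1), (row=11, col=0), (row=11, col=2)
  Distance 2: (row=9, col=1), (row=10, col=2), (row=11, col=3)
  Distance 3: (row=8, col=1), (row=9, col=0), (row=10, col=3), (row=11, col=4)
  Distance 4: (row=7, col=1), (row=8, col=0), (row=8, col=2), (row=9, col=3)
  Distance 5: (row=6, col=1), (row=7, col=0), (row=8, col=3), (row=9, col=4)
  Distance 6: (row=6, col=0), (row=6, col=2), (row=7, col=3), (row=8, col=4)
  Distance 7: (row=5, col=0), (row=5, col=2), (row=6, col=3), (row=7, col=4)
  Distance 8: (row=4, col=0), (row=4, col=2)
  Distance 9: (row=3, col=0), (row=4, col=1)
  Distance 10: (row=2, col=0), (row=3, col=1)
  Distance 11: (row=2, col=1)
  Distance 12: (row=1, col=1), (row=2, col=2)
  Distance 13: (row=0, col=1), (row=2, col=3)
  Distance 14: (row=0, col=0), (row=0, col=2), (row=1, col=3), (row=2, col=4), (row=3, col=3)
  Distance 15: (row=0, col=3), (row=1, col=4), (row=3, col=4)
Total reachable: 46 (grid has 47 open cells total)

Answer: Reachable cells: 46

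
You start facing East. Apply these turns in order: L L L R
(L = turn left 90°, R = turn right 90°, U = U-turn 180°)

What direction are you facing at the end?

Start: East
  L (left (90° counter-clockwise)) -> North
  L (left (90° counter-clockwise)) -> West
  L (left (90° counter-clockwise)) -> South
  R (right (90° clockwise)) -> West
Final: West

Answer: Final heading: West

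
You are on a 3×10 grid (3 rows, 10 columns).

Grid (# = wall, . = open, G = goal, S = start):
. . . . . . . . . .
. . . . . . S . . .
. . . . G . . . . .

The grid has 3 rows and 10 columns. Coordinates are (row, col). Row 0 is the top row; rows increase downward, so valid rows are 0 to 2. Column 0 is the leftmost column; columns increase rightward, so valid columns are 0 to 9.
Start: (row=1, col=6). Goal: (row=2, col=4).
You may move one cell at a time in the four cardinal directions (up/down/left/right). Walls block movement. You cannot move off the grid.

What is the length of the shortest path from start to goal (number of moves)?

Answer: Shortest path length: 3

Derivation:
BFS from (row=1, col=6) until reaching (row=2, col=4):
  Distance 0: (row=1, col=6)
  Distance 1: (row=0, col=6), (row=1, col=5), (row=1, col=7), (row=2, col=6)
  Distance 2: (row=0, col=5), (row=0, col=7), (row=1, col=4), (row=1, col=8), (row=2, col=5), (row=2, col=7)
  Distance 3: (row=0, col=4), (row=0, col=8), (row=1, col=3), (row=1, col=9), (row=2, col=4), (row=2, col=8)  <- goal reached here
One shortest path (3 moves): (row=1, col=6) -> (row=1, col=5) -> (row=1, col=4) -> (row=2, col=4)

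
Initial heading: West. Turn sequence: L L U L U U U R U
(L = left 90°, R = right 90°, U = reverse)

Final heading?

Answer: Final heading: West

Derivation:
Start: West
  L (left (90° counter-clockwise)) -> South
  L (left (90° counter-clockwise)) -> East
  U (U-turn (180°)) -> West
  L (left (90° counter-clockwise)) -> South
  U (U-turn (180°)) -> North
  U (U-turn (180°)) -> South
  U (U-turn (180°)) -> North
  R (right (90° clockwise)) -> East
  U (U-turn (180°)) -> West
Final: West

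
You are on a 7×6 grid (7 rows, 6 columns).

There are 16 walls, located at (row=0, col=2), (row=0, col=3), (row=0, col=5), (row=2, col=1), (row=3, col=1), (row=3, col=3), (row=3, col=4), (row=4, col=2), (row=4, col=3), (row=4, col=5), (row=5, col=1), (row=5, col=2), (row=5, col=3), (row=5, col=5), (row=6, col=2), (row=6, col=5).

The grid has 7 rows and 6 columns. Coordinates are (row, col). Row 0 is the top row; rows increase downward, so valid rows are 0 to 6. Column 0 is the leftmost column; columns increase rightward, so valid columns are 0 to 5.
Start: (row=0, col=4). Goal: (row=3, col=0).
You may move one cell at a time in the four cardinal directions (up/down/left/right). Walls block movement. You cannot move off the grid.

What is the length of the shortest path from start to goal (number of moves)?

Answer: Shortest path length: 7

Derivation:
BFS from (row=0, col=4) until reaching (row=3, col=0):
  Distance 0: (row=0, col=4)
  Distance 1: (row=1, col=4)
  Distance 2: (row=1, col=3), (row=1, col=5), (row=2, col=4)
  Distance 3: (row=1, col=2), (row=2, col=3), (row=2, col=5)
  Distance 4: (row=1, col=1), (row=2, col=2), (row=3, col=5)
  Distance 5: (row=0, col=1), (row=1, col=0), (row=3, col=2)
  Distance 6: (row=0, col=0), (row=2, col=0)
  Distance 7: (row=3, col=0)  <- goal reached here
One shortest path (7 moves): (row=0, col=4) -> (row=1, col=4) -> (row=1, col=3) -> (row=1, col=2) -> (row=1, col=1) -> (row=1, col=0) -> (row=2, col=0) -> (row=3, col=0)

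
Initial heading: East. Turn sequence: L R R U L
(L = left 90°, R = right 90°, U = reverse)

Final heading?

Answer: Final heading: West

Derivation:
Start: East
  L (left (90° counter-clockwise)) -> North
  R (right (90° clockwise)) -> East
  R (right (90° clockwise)) -> South
  U (U-turn (180°)) -> North
  L (left (90° counter-clockwise)) -> West
Final: West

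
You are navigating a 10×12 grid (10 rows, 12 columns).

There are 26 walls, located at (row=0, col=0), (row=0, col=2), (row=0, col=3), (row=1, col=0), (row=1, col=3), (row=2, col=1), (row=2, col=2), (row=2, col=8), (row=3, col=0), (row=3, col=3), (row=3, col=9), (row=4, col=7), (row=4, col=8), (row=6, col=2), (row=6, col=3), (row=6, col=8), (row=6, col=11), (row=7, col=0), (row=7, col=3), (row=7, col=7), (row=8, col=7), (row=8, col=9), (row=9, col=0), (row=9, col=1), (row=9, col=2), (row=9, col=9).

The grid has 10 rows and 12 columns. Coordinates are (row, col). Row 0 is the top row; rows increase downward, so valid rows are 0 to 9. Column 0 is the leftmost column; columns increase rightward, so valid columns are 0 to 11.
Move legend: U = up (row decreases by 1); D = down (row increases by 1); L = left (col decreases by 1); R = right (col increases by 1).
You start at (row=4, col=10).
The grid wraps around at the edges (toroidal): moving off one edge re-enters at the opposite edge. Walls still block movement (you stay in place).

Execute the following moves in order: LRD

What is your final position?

Start: (row=4, col=10)
  L (left): (row=4, col=10) -> (row=4, col=9)
  R (right): (row=4, col=9) -> (row=4, col=10)
  D (down): (row=4, col=10) -> (row=5, col=10)
Final: (row=5, col=10)

Answer: Final position: (row=5, col=10)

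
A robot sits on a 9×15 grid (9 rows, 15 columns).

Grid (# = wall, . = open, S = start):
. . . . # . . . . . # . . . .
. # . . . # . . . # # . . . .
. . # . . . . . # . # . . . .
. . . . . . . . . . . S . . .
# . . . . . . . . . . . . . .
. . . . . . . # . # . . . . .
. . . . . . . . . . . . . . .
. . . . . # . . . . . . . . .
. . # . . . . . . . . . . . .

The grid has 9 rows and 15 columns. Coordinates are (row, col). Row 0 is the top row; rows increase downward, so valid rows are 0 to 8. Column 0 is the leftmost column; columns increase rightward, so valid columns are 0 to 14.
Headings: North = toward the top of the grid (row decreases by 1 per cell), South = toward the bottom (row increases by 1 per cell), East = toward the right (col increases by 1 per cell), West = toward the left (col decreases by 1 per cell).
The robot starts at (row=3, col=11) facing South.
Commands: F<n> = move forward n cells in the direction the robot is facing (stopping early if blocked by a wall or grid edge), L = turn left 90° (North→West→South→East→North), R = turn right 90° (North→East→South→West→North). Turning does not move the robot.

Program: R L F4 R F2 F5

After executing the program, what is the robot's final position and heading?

Start: (row=3, col=11), facing South
  R: turn right, now facing West
  L: turn left, now facing South
  F4: move forward 4, now at (row=7, col=11)
  R: turn right, now facing West
  F2: move forward 2, now at (row=7, col=9)
  F5: move forward 3/5 (blocked), now at (row=7, col=6)
Final: (row=7, col=6), facing West

Answer: Final position: (row=7, col=6), facing West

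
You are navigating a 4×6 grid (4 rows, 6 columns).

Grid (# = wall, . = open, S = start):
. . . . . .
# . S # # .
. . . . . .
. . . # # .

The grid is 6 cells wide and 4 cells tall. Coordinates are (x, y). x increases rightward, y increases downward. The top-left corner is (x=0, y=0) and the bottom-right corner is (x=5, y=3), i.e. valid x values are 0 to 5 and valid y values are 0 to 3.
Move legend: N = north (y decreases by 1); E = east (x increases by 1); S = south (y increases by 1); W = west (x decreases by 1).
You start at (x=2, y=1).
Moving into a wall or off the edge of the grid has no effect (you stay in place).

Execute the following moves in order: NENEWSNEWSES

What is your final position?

Answer: Final position: (x=4, y=0)

Derivation:
Start: (x=2, y=1)
  N (north): (x=2, y=1) -> (x=2, y=0)
  E (east): (x=2, y=0) -> (x=3, y=0)
  N (north): blocked, stay at (x=3, y=0)
  E (east): (x=3, y=0) -> (x=4, y=0)
  W (west): (x=4, y=0) -> (x=3, y=0)
  S (south): blocked, stay at (x=3, y=0)
  N (north): blocked, stay at (x=3, y=0)
  E (east): (x=3, y=0) -> (x=4, y=0)
  W (west): (x=4, y=0) -> (x=3, y=0)
  S (south): blocked, stay at (x=3, y=0)
  E (east): (x=3, y=0) -> (x=4, y=0)
  S (south): blocked, stay at (x=4, y=0)
Final: (x=4, y=0)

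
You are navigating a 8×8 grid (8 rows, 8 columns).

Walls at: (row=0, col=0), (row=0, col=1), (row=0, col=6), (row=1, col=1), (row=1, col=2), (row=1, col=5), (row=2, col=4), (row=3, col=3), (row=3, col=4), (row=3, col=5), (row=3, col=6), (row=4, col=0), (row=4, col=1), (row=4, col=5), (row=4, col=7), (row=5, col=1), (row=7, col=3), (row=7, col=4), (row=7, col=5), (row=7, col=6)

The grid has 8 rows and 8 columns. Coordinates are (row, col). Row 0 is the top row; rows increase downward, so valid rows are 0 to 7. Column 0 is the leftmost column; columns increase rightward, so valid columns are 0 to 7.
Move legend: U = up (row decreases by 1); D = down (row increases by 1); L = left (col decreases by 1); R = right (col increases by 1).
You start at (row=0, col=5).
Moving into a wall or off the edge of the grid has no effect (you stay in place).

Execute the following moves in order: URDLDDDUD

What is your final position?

Start: (row=0, col=5)
  U (up): blocked, stay at (row=0, col=5)
  R (right): blocked, stay at (row=0, col=5)
  D (down): blocked, stay at (row=0, col=5)
  L (left): (row=0, col=5) -> (row=0, col=4)
  D (down): (row=0, col=4) -> (row=1, col=4)
  D (down): blocked, stay at (row=1, col=4)
  D (down): blocked, stay at (row=1, col=4)
  U (up): (row=1, col=4) -> (row=0, col=4)
  D (down): (row=0, col=4) -> (row=1, col=4)
Final: (row=1, col=4)

Answer: Final position: (row=1, col=4)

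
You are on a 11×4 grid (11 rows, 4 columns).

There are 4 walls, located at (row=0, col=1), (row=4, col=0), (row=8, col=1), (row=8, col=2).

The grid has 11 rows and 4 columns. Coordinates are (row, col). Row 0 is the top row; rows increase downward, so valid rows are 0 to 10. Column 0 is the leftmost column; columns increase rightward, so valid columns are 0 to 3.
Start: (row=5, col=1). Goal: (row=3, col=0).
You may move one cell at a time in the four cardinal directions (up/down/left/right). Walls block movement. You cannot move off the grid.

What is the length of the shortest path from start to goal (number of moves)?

BFS from (row=5, col=1) until reaching (row=3, col=0):
  Distance 0: (row=5, col=1)
  Distance 1: (row=4, col=1), (row=5, col=0), (row=5, col=2), (row=6, col=1)
  Distance 2: (row=3, col=1), (row=4, col=2), (row=5, col=3), (row=6, col=0), (row=6, col=2), (row=7, col=1)
  Distance 3: (row=2, col=1), (row=3, col=0), (row=3, col=2), (row=4, col=3), (row=6, col=3), (row=7, col=0), (row=7, col=2)  <- goal reached here
One shortest path (3 moves): (row=5, col=1) -> (row=4, col=1) -> (row=3, col=1) -> (row=3, col=0)

Answer: Shortest path length: 3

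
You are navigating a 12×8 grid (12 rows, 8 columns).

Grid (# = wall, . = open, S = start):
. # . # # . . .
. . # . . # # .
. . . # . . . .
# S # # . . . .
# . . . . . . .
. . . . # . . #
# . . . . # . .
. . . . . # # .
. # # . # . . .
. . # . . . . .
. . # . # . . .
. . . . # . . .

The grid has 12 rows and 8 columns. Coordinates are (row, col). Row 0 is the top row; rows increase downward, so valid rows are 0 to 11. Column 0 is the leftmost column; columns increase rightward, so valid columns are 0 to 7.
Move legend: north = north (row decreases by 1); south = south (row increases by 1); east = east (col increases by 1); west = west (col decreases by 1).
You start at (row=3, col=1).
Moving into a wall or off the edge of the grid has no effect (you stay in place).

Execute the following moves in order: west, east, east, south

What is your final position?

Answer: Final position: (row=4, col=1)

Derivation:
Start: (row=3, col=1)
  west (west): blocked, stay at (row=3, col=1)
  east (east): blocked, stay at (row=3, col=1)
  east (east): blocked, stay at (row=3, col=1)
  south (south): (row=3, col=1) -> (row=4, col=1)
Final: (row=4, col=1)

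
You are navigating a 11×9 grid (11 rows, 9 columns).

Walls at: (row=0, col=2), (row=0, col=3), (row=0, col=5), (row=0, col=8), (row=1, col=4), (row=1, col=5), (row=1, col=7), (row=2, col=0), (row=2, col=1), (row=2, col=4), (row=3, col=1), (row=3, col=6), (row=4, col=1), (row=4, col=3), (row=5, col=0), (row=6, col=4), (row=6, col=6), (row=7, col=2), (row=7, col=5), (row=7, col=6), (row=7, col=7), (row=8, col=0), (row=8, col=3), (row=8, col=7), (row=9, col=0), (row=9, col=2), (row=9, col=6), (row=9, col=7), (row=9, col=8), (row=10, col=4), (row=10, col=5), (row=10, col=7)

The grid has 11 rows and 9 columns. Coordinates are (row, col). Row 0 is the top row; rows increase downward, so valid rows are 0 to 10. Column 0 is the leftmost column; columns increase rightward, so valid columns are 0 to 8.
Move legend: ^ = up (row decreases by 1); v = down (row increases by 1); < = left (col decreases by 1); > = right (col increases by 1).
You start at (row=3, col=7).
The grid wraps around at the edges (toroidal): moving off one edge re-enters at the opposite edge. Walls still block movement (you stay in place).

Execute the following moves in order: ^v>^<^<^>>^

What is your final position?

Answer: Final position: (row=0, col=6)

Derivation:
Start: (row=3, col=7)
  ^ (up): (row=3, col=7) -> (row=2, col=7)
  v (down): (row=2, col=7) -> (row=3, col=7)
  > (right): (row=3, col=7) -> (row=3, col=8)
  ^ (up): (row=3, col=8) -> (row=2, col=8)
  < (left): (row=2, col=8) -> (row=2, col=7)
  ^ (up): blocked, stay at (row=2, col=7)
  < (left): (row=2, col=7) -> (row=2, col=6)
  ^ (up): (row=2, col=6) -> (row=1, col=6)
  > (right): blocked, stay at (row=1, col=6)
  > (right): blocked, stay at (row=1, col=6)
  ^ (up): (row=1, col=6) -> (row=0, col=6)
Final: (row=0, col=6)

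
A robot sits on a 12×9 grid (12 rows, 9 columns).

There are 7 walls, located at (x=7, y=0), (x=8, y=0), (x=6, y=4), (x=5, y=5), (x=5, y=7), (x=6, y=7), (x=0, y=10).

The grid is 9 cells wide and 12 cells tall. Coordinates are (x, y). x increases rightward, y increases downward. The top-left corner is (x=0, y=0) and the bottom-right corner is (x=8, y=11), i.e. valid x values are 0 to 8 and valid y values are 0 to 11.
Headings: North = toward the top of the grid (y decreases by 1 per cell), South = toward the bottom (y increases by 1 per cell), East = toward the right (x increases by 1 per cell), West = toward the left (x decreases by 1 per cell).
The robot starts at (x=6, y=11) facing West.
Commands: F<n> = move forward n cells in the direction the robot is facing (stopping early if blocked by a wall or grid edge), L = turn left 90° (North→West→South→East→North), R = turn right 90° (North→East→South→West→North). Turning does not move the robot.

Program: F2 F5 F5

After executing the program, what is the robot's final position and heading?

Answer: Final position: (x=0, y=11), facing West

Derivation:
Start: (x=6, y=11), facing West
  F2: move forward 2, now at (x=4, y=11)
  F5: move forward 4/5 (blocked), now at (x=0, y=11)
  F5: move forward 0/5 (blocked), now at (x=0, y=11)
Final: (x=0, y=11), facing West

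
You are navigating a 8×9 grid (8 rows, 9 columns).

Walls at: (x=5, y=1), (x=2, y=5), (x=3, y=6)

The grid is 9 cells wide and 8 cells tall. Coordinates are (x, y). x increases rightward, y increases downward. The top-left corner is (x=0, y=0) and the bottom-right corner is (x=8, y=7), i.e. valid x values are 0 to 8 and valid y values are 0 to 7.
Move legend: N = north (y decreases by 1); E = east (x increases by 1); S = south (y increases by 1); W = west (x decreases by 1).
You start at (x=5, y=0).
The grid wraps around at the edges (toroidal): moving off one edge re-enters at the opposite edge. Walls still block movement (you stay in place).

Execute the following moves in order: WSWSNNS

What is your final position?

Start: (x=5, y=0)
  W (west): (x=5, y=0) -> (x=4, y=0)
  S (south): (x=4, y=0) -> (x=4, y=1)
  W (west): (x=4, y=1) -> (x=3, y=1)
  S (south): (x=3, y=1) -> (x=3, y=2)
  N (north): (x=3, y=2) -> (x=3, y=1)
  N (north): (x=3, y=1) -> (x=3, y=0)
  S (south): (x=3, y=0) -> (x=3, y=1)
Final: (x=3, y=1)

Answer: Final position: (x=3, y=1)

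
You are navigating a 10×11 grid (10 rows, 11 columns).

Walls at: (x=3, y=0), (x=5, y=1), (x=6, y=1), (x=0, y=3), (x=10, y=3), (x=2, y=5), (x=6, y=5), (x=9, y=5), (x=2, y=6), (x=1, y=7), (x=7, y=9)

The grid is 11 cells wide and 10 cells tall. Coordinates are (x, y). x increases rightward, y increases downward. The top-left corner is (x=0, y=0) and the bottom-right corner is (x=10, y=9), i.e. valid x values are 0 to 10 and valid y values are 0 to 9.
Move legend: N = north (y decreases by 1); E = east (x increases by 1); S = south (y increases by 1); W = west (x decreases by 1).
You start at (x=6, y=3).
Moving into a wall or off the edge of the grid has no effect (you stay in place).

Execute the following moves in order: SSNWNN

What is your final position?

Answer: Final position: (x=5, y=2)

Derivation:
Start: (x=6, y=3)
  S (south): (x=6, y=3) -> (x=6, y=4)
  S (south): blocked, stay at (x=6, y=4)
  N (north): (x=6, y=4) -> (x=6, y=3)
  W (west): (x=6, y=3) -> (x=5, y=3)
  N (north): (x=5, y=3) -> (x=5, y=2)
  N (north): blocked, stay at (x=5, y=2)
Final: (x=5, y=2)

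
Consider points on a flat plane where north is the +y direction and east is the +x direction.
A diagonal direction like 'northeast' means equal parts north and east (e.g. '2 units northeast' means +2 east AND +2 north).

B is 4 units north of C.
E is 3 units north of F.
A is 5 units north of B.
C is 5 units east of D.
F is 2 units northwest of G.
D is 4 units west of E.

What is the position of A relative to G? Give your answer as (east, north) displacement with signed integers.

Place G at the origin (east=0, north=0).
  F is 2 units northwest of G: delta (east=-2, north=+2); F at (east=-2, north=2).
  E is 3 units north of F: delta (east=+0, north=+3); E at (east=-2, north=5).
  D is 4 units west of E: delta (east=-4, north=+0); D at (east=-6, north=5).
  C is 5 units east of D: delta (east=+5, north=+0); C at (east=-1, north=5).
  B is 4 units north of C: delta (east=+0, north=+4); B at (east=-1, north=9).
  A is 5 units north of B: delta (east=+0, north=+5); A at (east=-1, north=14).
Therefore A relative to G: (east=-1, north=14).

Answer: A is at (east=-1, north=14) relative to G.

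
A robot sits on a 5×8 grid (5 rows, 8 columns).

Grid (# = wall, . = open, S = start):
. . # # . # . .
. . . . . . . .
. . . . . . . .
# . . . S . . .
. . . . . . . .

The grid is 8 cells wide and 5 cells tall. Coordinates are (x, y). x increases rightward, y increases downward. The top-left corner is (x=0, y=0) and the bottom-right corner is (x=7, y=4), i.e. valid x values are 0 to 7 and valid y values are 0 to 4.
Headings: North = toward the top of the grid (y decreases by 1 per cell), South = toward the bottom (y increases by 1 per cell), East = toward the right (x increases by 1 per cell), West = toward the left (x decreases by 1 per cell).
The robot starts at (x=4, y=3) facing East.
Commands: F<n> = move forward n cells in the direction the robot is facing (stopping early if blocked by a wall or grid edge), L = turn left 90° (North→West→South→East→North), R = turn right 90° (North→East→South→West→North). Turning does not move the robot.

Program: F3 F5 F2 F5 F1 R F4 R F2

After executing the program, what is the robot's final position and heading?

Answer: Final position: (x=5, y=4), facing West

Derivation:
Start: (x=4, y=3), facing East
  F3: move forward 3, now at (x=7, y=3)
  F5: move forward 0/5 (blocked), now at (x=7, y=3)
  F2: move forward 0/2 (blocked), now at (x=7, y=3)
  F5: move forward 0/5 (blocked), now at (x=7, y=3)
  F1: move forward 0/1 (blocked), now at (x=7, y=3)
  R: turn right, now facing South
  F4: move forward 1/4 (blocked), now at (x=7, y=4)
  R: turn right, now facing West
  F2: move forward 2, now at (x=5, y=4)
Final: (x=5, y=4), facing West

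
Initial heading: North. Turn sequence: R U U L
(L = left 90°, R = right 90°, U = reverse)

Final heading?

Start: North
  R (right (90° clockwise)) -> East
  U (U-turn (180°)) -> West
  U (U-turn (180°)) -> East
  L (left (90° counter-clockwise)) -> North
Final: North

Answer: Final heading: North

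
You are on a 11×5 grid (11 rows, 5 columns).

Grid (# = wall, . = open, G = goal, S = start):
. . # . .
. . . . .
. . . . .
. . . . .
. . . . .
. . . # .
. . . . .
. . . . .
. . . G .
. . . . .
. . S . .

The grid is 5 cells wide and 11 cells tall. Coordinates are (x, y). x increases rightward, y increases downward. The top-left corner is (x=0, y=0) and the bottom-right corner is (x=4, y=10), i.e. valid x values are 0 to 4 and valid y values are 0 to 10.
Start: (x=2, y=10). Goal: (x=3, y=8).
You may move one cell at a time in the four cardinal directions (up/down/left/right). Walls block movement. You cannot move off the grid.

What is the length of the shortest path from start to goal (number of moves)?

Answer: Shortest path length: 3

Derivation:
BFS from (x=2, y=10) until reaching (x=3, y=8):
  Distance 0: (x=2, y=10)
  Distance 1: (x=2, y=9), (x=1, y=10), (x=3, y=10)
  Distance 2: (x=2, y=8), (x=1, y=9), (x=3, y=9), (x=0, y=10), (x=4, y=10)
  Distance 3: (x=2, y=7), (x=1, y=8), (x=3, y=8), (x=0, y=9), (x=4, y=9)  <- goal reached here
One shortest path (3 moves): (x=2, y=10) -> (x=3, y=10) -> (x=3, y=9) -> (x=3, y=8)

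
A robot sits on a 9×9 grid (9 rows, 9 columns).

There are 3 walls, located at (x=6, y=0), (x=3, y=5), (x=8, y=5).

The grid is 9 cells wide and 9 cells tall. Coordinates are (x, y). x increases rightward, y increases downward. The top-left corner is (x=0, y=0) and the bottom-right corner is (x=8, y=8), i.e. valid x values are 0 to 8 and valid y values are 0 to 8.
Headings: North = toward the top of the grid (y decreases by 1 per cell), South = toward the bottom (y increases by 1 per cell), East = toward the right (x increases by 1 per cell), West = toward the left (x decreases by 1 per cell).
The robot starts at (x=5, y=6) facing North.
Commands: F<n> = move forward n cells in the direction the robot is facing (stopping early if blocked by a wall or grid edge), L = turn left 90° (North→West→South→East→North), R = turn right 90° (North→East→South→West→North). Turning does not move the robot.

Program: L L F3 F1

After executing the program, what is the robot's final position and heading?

Start: (x=5, y=6), facing North
  L: turn left, now facing West
  L: turn left, now facing South
  F3: move forward 2/3 (blocked), now at (x=5, y=8)
  F1: move forward 0/1 (blocked), now at (x=5, y=8)
Final: (x=5, y=8), facing South

Answer: Final position: (x=5, y=8), facing South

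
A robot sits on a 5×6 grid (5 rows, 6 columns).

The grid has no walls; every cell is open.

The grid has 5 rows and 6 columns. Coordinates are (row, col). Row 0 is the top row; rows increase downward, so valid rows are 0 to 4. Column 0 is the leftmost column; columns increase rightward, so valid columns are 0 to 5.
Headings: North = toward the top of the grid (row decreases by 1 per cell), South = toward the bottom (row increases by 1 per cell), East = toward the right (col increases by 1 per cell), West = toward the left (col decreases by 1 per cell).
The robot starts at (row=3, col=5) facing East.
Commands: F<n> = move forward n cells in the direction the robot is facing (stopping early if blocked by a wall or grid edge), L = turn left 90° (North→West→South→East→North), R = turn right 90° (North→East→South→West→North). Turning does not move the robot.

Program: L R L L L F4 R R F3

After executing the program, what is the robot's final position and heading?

Start: (row=3, col=5), facing East
  L: turn left, now facing North
  R: turn right, now facing East
  L: turn left, now facing North
  L: turn left, now facing West
  L: turn left, now facing South
  F4: move forward 1/4 (blocked), now at (row=4, col=5)
  R: turn right, now facing West
  R: turn right, now facing North
  F3: move forward 3, now at (row=1, col=5)
Final: (row=1, col=5), facing North

Answer: Final position: (row=1, col=5), facing North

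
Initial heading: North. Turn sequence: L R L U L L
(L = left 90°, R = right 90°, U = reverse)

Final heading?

Start: North
  L (left (90° counter-clockwise)) -> West
  R (right (90° clockwise)) -> North
  L (left (90° counter-clockwise)) -> West
  U (U-turn (180°)) -> East
  L (left (90° counter-clockwise)) -> North
  L (left (90° counter-clockwise)) -> West
Final: West

Answer: Final heading: West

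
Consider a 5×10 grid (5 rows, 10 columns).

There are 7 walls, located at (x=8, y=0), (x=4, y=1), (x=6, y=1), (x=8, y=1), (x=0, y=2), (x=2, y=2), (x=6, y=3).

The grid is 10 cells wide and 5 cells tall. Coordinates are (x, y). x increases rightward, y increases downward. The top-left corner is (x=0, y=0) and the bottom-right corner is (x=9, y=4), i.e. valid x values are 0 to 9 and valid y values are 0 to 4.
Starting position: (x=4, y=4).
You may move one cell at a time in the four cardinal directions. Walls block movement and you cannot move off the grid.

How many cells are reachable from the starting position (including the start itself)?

Answer: Reachable cells: 43

Derivation:
BFS flood-fill from (x=4, y=4):
  Distance 0: (x=4, y=4)
  Distance 1: (x=4, y=3), (x=3, y=4), (x=5, y=4)
  Distance 2: (x=4, y=2), (x=3, y=3), (x=5, y=3), (x=2, y=4), (x=6, y=4)
  Distance 3: (x=3, y=2), (x=5, y=2), (x=2, y=3), (x=1, y=4), (x=7, y=4)
  Distance 4: (x=3, y=1), (x=5, y=1), (x=6, y=2), (x=1, y=3), (x=7, y=3), (x=0, y=4), (x=8, y=4)
  Distance 5: (x=3, y=0), (x=5, y=0), (x=2, y=1), (x=1, y=2), (x=7, y=2), (x=0, y=3), (x=8, y=3), (x=9, y=4)
  Distance 6: (x=2, y=0), (x=4, y=0), (x=6, y=0), (x=1, y=1), (x=7, y=1), (x=8, y=2), (x=9, y=3)
  Distance 7: (x=1, y=0), (x=7, y=0), (x=0, y=1), (x=9, y=2)
  Distance 8: (x=0, y=0), (x=9, y=1)
  Distance 9: (x=9, y=0)
Total reachable: 43 (grid has 43 open cells total)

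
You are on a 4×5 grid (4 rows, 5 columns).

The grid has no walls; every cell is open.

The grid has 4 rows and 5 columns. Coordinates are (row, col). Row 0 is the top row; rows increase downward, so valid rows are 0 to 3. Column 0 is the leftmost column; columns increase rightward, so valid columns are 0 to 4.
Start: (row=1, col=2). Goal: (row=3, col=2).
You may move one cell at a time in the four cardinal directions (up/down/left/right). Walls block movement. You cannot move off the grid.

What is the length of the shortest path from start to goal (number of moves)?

BFS from (row=1, col=2) until reaching (row=3, col=2):
  Distance 0: (row=1, col=2)
  Distance 1: (row=0, col=2), (row=1, col=1), (row=1, col=3), (row=2, col=2)
  Distance 2: (row=0, col=1), (row=0, col=3), (row=1, col=0), (row=1, col=4), (row=2, col=1), (row=2, col=3), (row=3, col=2)  <- goal reached here
One shortest path (2 moves): (row=1, col=2) -> (row=2, col=2) -> (row=3, col=2)

Answer: Shortest path length: 2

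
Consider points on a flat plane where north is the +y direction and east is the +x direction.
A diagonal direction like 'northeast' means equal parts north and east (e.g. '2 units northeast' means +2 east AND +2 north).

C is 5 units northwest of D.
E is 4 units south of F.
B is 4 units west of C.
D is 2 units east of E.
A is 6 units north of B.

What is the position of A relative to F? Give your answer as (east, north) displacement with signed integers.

Answer: A is at (east=-7, north=7) relative to F.

Derivation:
Place F at the origin (east=0, north=0).
  E is 4 units south of F: delta (east=+0, north=-4); E at (east=0, north=-4).
  D is 2 units east of E: delta (east=+2, north=+0); D at (east=2, north=-4).
  C is 5 units northwest of D: delta (east=-5, north=+5); C at (east=-3, north=1).
  B is 4 units west of C: delta (east=-4, north=+0); B at (east=-7, north=1).
  A is 6 units north of B: delta (east=+0, north=+6); A at (east=-7, north=7).
Therefore A relative to F: (east=-7, north=7).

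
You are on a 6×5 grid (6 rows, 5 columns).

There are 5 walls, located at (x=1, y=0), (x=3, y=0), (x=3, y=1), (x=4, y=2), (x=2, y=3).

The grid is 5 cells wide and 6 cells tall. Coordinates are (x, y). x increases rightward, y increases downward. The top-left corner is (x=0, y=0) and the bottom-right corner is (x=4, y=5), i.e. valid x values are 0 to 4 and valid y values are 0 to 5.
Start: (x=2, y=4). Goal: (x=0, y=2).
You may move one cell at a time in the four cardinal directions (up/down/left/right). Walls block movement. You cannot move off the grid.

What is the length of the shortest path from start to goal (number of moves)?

BFS from (x=2, y=4) until reaching (x=0, y=2):
  Distance 0: (x=2, y=4)
  Distance 1: (x=1, y=4), (x=3, y=4), (x=2, y=5)
  Distance 2: (x=1, y=3), (x=3, y=3), (x=0, y=4), (x=4, y=4), (x=1, y=5), (x=3, y=5)
  Distance 3: (x=1, y=2), (x=3, y=2), (x=0, y=3), (x=4, y=3), (x=0, y=5), (x=4, y=5)
  Distance 4: (x=1, y=1), (x=0, y=2), (x=2, y=2)  <- goal reached here
One shortest path (4 moves): (x=2, y=4) -> (x=1, y=4) -> (x=0, y=4) -> (x=0, y=3) -> (x=0, y=2)

Answer: Shortest path length: 4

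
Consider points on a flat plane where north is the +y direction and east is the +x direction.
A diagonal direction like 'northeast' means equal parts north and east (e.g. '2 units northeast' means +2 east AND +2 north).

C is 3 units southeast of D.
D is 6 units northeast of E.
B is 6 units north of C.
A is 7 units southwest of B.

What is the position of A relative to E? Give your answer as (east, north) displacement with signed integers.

Answer: A is at (east=2, north=2) relative to E.

Derivation:
Place E at the origin (east=0, north=0).
  D is 6 units northeast of E: delta (east=+6, north=+6); D at (east=6, north=6).
  C is 3 units southeast of D: delta (east=+3, north=-3); C at (east=9, north=3).
  B is 6 units north of C: delta (east=+0, north=+6); B at (east=9, north=9).
  A is 7 units southwest of B: delta (east=-7, north=-7); A at (east=2, north=2).
Therefore A relative to E: (east=2, north=2).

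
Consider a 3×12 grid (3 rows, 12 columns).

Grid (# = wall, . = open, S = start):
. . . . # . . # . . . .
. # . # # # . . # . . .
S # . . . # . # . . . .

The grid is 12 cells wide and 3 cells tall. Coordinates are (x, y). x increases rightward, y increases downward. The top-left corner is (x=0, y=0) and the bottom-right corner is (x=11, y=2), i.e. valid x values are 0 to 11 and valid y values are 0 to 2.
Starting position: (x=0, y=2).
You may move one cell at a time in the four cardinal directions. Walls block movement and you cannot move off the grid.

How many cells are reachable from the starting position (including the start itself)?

BFS flood-fill from (x=0, y=2):
  Distance 0: (x=0, y=2)
  Distance 1: (x=0, y=1)
  Distance 2: (x=0, y=0)
  Distance 3: (x=1, y=0)
  Distance 4: (x=2, y=0)
  Distance 5: (x=3, y=0), (x=2, y=1)
  Distance 6: (x=2, y=2)
  Distance 7: (x=3, y=2)
  Distance 8: (x=4, y=2)
Total reachable: 10 (grid has 26 open cells total)

Answer: Reachable cells: 10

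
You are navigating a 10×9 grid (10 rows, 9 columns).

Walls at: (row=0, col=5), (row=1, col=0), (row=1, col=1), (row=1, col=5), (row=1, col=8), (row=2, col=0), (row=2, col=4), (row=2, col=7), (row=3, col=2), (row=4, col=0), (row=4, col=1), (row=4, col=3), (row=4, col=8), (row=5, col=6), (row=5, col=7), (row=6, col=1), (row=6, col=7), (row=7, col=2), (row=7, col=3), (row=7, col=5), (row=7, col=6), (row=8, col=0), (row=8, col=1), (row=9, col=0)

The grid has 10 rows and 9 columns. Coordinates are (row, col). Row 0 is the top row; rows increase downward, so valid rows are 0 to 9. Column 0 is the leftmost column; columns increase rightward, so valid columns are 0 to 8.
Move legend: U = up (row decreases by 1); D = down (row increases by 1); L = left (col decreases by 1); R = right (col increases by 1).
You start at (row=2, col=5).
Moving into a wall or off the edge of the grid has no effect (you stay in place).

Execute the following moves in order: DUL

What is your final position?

Start: (row=2, col=5)
  D (down): (row=2, col=5) -> (row=3, col=5)
  U (up): (row=3, col=5) -> (row=2, col=5)
  L (left): blocked, stay at (row=2, col=5)
Final: (row=2, col=5)

Answer: Final position: (row=2, col=5)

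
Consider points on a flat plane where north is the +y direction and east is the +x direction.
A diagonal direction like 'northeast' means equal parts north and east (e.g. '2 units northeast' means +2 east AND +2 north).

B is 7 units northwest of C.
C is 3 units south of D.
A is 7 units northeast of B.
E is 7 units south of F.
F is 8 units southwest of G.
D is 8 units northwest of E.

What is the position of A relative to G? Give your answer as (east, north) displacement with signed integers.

Answer: A is at (east=-16, north=4) relative to G.

Derivation:
Place G at the origin (east=0, north=0).
  F is 8 units southwest of G: delta (east=-8, north=-8); F at (east=-8, north=-8).
  E is 7 units south of F: delta (east=+0, north=-7); E at (east=-8, north=-15).
  D is 8 units northwest of E: delta (east=-8, north=+8); D at (east=-16, north=-7).
  C is 3 units south of D: delta (east=+0, north=-3); C at (east=-16, north=-10).
  B is 7 units northwest of C: delta (east=-7, north=+7); B at (east=-23, north=-3).
  A is 7 units northeast of B: delta (east=+7, north=+7); A at (east=-16, north=4).
Therefore A relative to G: (east=-16, north=4).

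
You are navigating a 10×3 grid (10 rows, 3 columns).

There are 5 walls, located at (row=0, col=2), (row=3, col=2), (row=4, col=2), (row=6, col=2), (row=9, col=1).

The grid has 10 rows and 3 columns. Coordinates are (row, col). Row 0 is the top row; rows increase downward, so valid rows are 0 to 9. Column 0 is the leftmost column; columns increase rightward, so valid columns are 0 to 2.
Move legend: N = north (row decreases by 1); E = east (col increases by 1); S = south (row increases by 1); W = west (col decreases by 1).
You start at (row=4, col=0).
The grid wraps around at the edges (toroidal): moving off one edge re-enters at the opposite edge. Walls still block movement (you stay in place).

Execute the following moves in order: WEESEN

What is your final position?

Answer: Final position: (row=5, col=2)

Derivation:
Start: (row=4, col=0)
  W (west): blocked, stay at (row=4, col=0)
  E (east): (row=4, col=0) -> (row=4, col=1)
  E (east): blocked, stay at (row=4, col=1)
  S (south): (row=4, col=1) -> (row=5, col=1)
  E (east): (row=5, col=1) -> (row=5, col=2)
  N (north): blocked, stay at (row=5, col=2)
Final: (row=5, col=2)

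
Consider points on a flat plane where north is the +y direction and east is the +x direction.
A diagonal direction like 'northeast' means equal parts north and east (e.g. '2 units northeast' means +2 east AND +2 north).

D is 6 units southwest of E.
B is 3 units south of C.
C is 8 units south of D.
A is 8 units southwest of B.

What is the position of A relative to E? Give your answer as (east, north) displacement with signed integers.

Place E at the origin (east=0, north=0).
  D is 6 units southwest of E: delta (east=-6, north=-6); D at (east=-6, north=-6).
  C is 8 units south of D: delta (east=+0, north=-8); C at (east=-6, north=-14).
  B is 3 units south of C: delta (east=+0, north=-3); B at (east=-6, north=-17).
  A is 8 units southwest of B: delta (east=-8, north=-8); A at (east=-14, north=-25).
Therefore A relative to E: (east=-14, north=-25).

Answer: A is at (east=-14, north=-25) relative to E.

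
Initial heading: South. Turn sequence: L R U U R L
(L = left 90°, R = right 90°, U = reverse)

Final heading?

Start: South
  L (left (90° counter-clockwise)) -> East
  R (right (90° clockwise)) -> South
  U (U-turn (180°)) -> North
  U (U-turn (180°)) -> South
  R (right (90° clockwise)) -> West
  L (left (90° counter-clockwise)) -> South
Final: South

Answer: Final heading: South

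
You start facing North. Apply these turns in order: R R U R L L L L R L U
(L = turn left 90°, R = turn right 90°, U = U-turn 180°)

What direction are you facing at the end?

Answer: Final heading: West

Derivation:
Start: North
  R (right (90° clockwise)) -> East
  R (right (90° clockwise)) -> South
  U (U-turn (180°)) -> North
  R (right (90° clockwise)) -> East
  L (left (90° counter-clockwise)) -> North
  L (left (90° counter-clockwise)) -> West
  L (left (90° counter-clockwise)) -> South
  L (left (90° counter-clockwise)) -> East
  R (right (90° clockwise)) -> South
  L (left (90° counter-clockwise)) -> East
  U (U-turn (180°)) -> West
Final: West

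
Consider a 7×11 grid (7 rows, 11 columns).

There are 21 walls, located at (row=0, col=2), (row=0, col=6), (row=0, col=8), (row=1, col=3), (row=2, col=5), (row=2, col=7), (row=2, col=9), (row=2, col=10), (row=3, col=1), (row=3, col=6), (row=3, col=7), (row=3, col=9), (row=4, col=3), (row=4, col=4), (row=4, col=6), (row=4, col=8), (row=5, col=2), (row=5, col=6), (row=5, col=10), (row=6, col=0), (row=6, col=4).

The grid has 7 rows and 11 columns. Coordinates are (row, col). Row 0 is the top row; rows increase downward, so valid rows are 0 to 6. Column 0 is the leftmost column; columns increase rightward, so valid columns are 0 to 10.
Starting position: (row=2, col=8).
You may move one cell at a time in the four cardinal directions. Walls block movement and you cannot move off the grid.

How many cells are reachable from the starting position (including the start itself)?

BFS flood-fill from (row=2, col=8):
  Distance 0: (row=2, col=8)
  Distance 1: (row=1, col=8), (row=3, col=8)
  Distance 2: (row=1, col=7), (row=1, col=9)
  Distance 3: (row=0, col=7), (row=0, col=9), (row=1, col=6), (row=1, col=10)
  Distance 4: (row=0, col=10), (row=1, col=5), (row=2, col=6)
  Distance 5: (row=0, col=5), (row=1, col=4)
  Distance 6: (row=0, col=4), (row=2, col=4)
  Distance 7: (row=0, col=3), (row=2, col=3), (row=3, col=4)
  Distance 8: (row=2, col=2), (row=3, col=3), (row=3, col=5)
  Distance 9: (row=1, col=2), (row=2, col=1), (row=3, col=2), (row=4, col=5)
  Distance 10: (row=1, col=1), (row=2, col=0), (row=4, col=2), (row=5, col=5)
  Distance 11: (row=0, col=1), (row=1, col=0), (row=3, col=0), (row=4, col=1), (row=5, col=4), (row=6, col=5)
  Distance 12: (row=0, col=0), (row=4, col=0), (row=5, col=1), (row=5, col=3), (row=6, col=6)
  Distance 13: (row=5, col=0), (row=6, col=1), (row=6, col=3), (row=6, col=7)
  Distance 14: (row=5, col=7), (row=6, col=2), (row=6, col=8)
  Distance 15: (row=4, col=7), (row=5, col=8), (row=6, col=9)
  Distance 16: (row=5, col=9), (row=6, col=10)
  Distance 17: (row=4, col=9)
  Distance 18: (row=4, col=10)
  Distance 19: (row=3, col=10)
Total reachable: 56 (grid has 56 open cells total)

Answer: Reachable cells: 56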